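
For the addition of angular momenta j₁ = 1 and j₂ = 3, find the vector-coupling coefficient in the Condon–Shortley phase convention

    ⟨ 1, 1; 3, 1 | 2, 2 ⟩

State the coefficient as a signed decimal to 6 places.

+√(1/21) ≈ +0.218218

triangle: 2!*0!*4!/7! = 48/5040
(j±m)!: 2!*0!*4!*2!*4!*0! = 2304
prefactor² = (2J+1)*Δ*N² = 768/7
  k=0: +1/(0!*2!*0!*4!*0!*0!) = 1/48
Σ = 1/48  ⇒  CG² = 768/7*1/48² = 1/21
CG = +√(1/21) = +0.218218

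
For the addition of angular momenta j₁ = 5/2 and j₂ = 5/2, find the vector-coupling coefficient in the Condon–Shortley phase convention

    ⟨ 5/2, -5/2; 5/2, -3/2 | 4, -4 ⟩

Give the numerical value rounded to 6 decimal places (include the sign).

j₁+j₂−J=1  J+j₁−j₂=4  J−j₁+j₂=4  j₁+j₂+J+1=10
(j₁±m₁, j₂±m₂, J±M) = (0,5,1,4,0,8)
P² = 165888
sum k=1..1:
  [1] −1/576 = -1/576
S = -1/576
C² = P²·S² = 1/2 ; C = -0.707107

-0.707107  (= −√(1/2))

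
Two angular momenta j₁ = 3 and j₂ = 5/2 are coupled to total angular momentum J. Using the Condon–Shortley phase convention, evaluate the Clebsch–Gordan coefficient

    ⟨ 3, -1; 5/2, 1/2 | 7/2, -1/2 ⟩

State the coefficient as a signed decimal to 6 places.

−√(1/63) ≈ -0.125988

√[8·2!4!3!/10! · 2!4!3!2!3!4!] = √(9216/175)
  +(−1)^0/∏(0,2,4,3,0,0)! = 1/288  (running 1/288)
  +(−1)^1/∏(1,1,3,2,1,1)! = -1/12  (running -23/288)
  +(−1)^2/∏(2,0,2,1,2,2)! = 1/16  (running -5/288)
⟨..|..⟩ = √(9216/175)·(-5/288) = -0.125988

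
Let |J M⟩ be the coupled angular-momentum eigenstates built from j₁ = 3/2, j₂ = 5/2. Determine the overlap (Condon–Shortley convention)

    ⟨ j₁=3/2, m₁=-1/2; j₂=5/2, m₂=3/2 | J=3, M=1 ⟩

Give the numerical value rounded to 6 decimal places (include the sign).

√[7·1!2!4!/8! · 1!2!4!1!4!2!] = √(96/5)
  +(−1)^0/∏(0,1,2,4,0,0)! = 1/48  (running 1/48)
  +(−1)^1/∏(1,0,1,3,1,1)! = -1/6  (running -7/48)
⟨..|..⟩ = √(96/5)·(-7/48) = -0.639010

-0.639010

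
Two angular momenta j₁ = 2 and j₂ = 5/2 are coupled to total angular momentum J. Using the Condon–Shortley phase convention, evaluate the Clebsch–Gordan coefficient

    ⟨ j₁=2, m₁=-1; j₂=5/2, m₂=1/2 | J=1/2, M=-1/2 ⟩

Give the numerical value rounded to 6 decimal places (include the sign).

-0.365148  (= −√(2/15))

j₁+j₂−J=4  J+j₁−j₂=0  J−j₁+j₂=1  j₁+j₂+J+1=6
(j₁±m₁, j₂±m₂, J±M) = (1,3,3,2,0,1)
P² = 24/5
sum k=3..3:
  [3] −1/6 = -1/6
S = -1/6
C² = P²·S² = 2/15 ; C = -0.365148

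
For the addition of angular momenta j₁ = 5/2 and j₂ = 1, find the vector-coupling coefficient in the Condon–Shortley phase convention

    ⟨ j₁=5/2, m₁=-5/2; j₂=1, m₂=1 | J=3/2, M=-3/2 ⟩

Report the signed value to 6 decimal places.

j₁+j₂−J=2  J+j₁−j₂=3  J−j₁+j₂=0  j₁+j₂+J+1=6
(j₁±m₁, j₂±m₂, J±M) = (0,5,2,0,0,3)
P² = 96
sum k=2..2:
  [2] +1/12 = 1/12
S = 1/12
C² = P²·S² = 2/3 ; C = +0.816497

+0.816497  (= +√(2/3))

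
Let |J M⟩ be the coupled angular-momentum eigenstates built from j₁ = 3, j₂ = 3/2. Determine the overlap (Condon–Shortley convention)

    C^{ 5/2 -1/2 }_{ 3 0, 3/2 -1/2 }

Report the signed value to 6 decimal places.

triangle: 2!·4!·1!/8! = 48/40320
(j±m)!: 3!·3!·1!·2!·2!·3! = 864
prefactor² = (2J+1)·Δ·N² = 216/35
  k=0: +1/(0!·2!·3!·1!·1!·0!) = 1/12
  k=1: −1/(1!·1!·2!·0!·2!·1!) = -1/4
Σ = -1/6  ⇒  CG² = 216/35·(-1/6)² = 6/35
CG = −√(6/35) = -0.414039

−√(6/35) ≈ -0.414039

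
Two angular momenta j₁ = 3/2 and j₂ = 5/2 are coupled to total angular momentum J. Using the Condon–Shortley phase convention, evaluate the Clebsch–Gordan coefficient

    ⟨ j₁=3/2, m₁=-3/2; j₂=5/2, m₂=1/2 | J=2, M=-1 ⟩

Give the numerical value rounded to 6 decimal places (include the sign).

triangle: 2!·1!·3!/7! = 12/5040
(j±m)!: 0!·3!·3!·2!·1!·3! = 432
prefactor² = (2J+1)·Δ·N² = 36/7
  k=2: +1/(2!·0!·1!·1!·0!·2!) = 1/4
Σ = 1/4  ⇒  CG² = 36/7·1/4² = 9/28
CG = +√(9/28) = +0.566947

+0.566947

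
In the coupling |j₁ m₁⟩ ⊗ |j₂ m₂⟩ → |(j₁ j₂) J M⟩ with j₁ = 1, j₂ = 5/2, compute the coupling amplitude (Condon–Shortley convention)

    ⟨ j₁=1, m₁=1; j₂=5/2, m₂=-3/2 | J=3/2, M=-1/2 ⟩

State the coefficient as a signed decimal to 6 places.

√[4·2!0!3!/6! · 2!0!1!4!1!2!] = √(32/5)
  +(−1)^0/∏(0,2,0,1,0,2)! = 1/4  (running 1/4)
⟨..|..⟩ = √(32/5)·(1/4) = +0.632456

+0.632456  (= +√(2/5))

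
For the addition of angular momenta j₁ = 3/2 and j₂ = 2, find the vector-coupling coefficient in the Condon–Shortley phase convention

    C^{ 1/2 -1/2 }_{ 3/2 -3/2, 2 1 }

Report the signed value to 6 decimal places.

j₁+j₂−J=3  J+j₁−j₂=0  J−j₁+j₂=1  j₁+j₂+J+1=5
(j₁±m₁, j₂±m₂, J±M) = (0,3,3,1,0,1)
P² = 18/5
sum k=3..3:
  [3] −1/6 = -1/6
S = -1/6
C² = P²·S² = 1/10 ; C = -0.316228

−√(1/10) = -0.316228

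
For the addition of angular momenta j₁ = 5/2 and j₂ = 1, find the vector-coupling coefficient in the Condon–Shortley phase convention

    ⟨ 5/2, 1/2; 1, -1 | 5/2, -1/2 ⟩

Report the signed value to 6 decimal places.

+√(18/35) = +0.717137

triangle: 1!·4!·1!/7! = 24/5040
(j±m)!: 3!·2!·0!·2!·2!·3! = 288
prefactor² = (2J+1)·Δ·N² = 288/35
  k=0: +1/(0!·1!·2!·0!·2!·1!) = 1/4
Σ = 1/4  ⇒  CG² = 288/35·1/4² = 18/35
CG = +√(18/35) = +0.717137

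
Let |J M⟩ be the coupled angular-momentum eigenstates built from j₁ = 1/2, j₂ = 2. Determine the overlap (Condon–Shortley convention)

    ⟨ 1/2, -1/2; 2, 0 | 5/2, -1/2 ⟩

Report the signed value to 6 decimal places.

j₁+j₂−J=0  J+j₁−j₂=1  J−j₁+j₂=4  j₁+j₂+J+1=6
(j₁±m₁, j₂±m₂, J±M) = (0,1,2,2,2,3)
P² = 48/5
sum k=0..0:
  [0] +1/4 = 1/4
S = 1/4
C² = P²·S² = 3/5 ; C = +0.774597

+0.774597  (= +√(3/5))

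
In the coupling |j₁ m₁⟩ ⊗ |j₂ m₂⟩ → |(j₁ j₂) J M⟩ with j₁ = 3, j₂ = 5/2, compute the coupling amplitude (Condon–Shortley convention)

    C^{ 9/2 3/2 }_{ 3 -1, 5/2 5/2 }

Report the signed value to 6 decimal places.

−√(50/231) ≈ -0.465242

√[10·1!5!4!/11! · 2!4!5!0!6!3!] = √(1382400/77)
  +(−1)^1/∏(1,0,3,4,2,0)! = -1/288  (running -1/288)
⟨..|..⟩ = √(1382400/77)·(-1/288) = -0.465242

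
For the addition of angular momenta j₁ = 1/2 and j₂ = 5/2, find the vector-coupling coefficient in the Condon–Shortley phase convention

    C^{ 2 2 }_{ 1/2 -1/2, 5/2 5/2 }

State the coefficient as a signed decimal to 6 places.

-0.912871

triangle: 1!·0!·4!/6! = 24/720
(j±m)!: 0!·1!·5!·0!·4!·0! = 2880
prefactor² = (2J+1)·Δ·N² = 480
  k=1: −1/(1!·0!·0!·4!·0!·0!) = -1/24
Σ = -1/24  ⇒  CG² = 480·(-1/24)² = 5/6
CG = −√(5/6) = -0.912871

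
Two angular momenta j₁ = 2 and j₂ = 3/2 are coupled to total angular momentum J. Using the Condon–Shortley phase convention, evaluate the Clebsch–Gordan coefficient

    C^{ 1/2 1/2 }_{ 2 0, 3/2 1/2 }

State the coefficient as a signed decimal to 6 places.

+√(1/5) = +0.447214

triangle: 3!·1!·0!/5! = 6/120
(j±m)!: 2!·2!·2!·1!·1!·0! = 8
prefactor² = (2J+1)·Δ·N² = 4/5
  k=2: +1/(2!·1!·0!·0!·1!·0!) = 1/2
Σ = 1/2  ⇒  CG² = 4/5·1/2² = 1/5
CG = +√(1/5) = +0.447214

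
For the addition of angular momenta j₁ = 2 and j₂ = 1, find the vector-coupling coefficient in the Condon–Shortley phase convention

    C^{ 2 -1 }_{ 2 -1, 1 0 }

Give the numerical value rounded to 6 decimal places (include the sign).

−√(1/6) ≈ -0.408248

triangle: 1!×3!×1!/6! = 6/720
(j±m)!: 1!×3!×1!×1!×1!×3! = 36
prefactor² = (2J+1)×Δ×N² = 3/2
  k=0: +1/(0!×1!×3!×1!×0!×0!) = 1/6
  k=1: −1/(1!×0!×2!×0!×1!×1!) = -1/2
Σ = -1/3  ⇒  CG² = 3/2×(-1/3)² = 1/6
CG = −√(1/6) = -0.408248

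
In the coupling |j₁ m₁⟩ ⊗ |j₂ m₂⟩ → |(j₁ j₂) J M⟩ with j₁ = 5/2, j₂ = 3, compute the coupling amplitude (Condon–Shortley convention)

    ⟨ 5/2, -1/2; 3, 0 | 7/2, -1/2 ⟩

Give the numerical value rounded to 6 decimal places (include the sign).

√[8·2!3!4!/10! · 2!3!3!3!3!4!] = √(6912/175)
  +(−1)^0/∏(0,2,3,3,0,1)! = 1/72  (running 1/72)
  +(−1)^1/∏(1,1,2,2,1,2)! = -1/8  (running -1/9)
  +(−1)^2/∏(2,0,1,1,2,3)! = 1/24  (running -5/72)
⟨..|..⟩ = √(6912/175)·(-5/72) = -0.436436

−√(4/21) ≈ -0.436436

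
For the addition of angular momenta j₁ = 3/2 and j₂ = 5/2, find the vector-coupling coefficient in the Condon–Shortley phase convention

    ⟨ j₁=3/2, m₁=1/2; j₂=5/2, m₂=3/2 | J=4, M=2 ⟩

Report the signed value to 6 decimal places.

+√(15/28) ≈ +0.731925

√[9·0!3!5!/9! · 2!1!4!1!6!2!] = √(8640/7)
  +(−1)^0/∏(0,0,1,4,2,1)! = 1/48  (running 1/48)
⟨..|..⟩ = √(8640/7)·(1/48) = +0.731925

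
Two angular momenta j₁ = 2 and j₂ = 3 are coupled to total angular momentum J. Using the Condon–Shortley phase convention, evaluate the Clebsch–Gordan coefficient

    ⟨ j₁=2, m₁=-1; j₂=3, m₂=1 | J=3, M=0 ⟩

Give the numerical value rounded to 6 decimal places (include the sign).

√[7·2!2!4!/9! · 1!3!4!2!3!3!] = √(96/5)
  +(−1)^1/∏(1,1,2,3,0,1)! = -1/12  (running -1/12)
  +(−1)^2/∏(2,0,1,2,1,2)! = 1/8  (running 1/24)
⟨..|..⟩ = √(96/5)·(1/24) = +0.182574

+0.182574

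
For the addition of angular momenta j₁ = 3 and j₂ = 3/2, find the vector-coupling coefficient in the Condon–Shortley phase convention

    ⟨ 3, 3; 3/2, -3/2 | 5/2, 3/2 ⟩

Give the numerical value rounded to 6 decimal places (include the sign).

+0.566947

√[6·2!4!1!/8! · 6!0!0!3!4!1!] = √(5184/7)
  +(−1)^0/∏(0,2,0,0,4,1)! = 1/48  (running 1/48)
⟨..|..⟩ = √(5184/7)·(1/48) = +0.566947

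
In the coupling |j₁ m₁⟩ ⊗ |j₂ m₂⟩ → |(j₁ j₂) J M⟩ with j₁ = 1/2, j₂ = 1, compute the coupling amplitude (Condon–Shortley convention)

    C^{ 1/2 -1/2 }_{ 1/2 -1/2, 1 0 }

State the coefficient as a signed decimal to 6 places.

-0.577350

j₁+j₂−J=1  J+j₁−j₂=0  J−j₁+j₂=1  j₁+j₂+J+1=3
(j₁±m₁, j₂±m₂, J±M) = (0,1,1,1,0,1)
P² = 1/3
sum k=1..1:
  [1] −1/1 = -1
S = -1
C² = P²·S² = 1/3 ; C = -0.577350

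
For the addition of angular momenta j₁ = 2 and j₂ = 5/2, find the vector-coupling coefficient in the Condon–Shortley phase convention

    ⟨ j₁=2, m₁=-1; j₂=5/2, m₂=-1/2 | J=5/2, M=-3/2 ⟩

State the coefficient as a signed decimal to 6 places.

-0.414039  (= −√(6/35))

triangle: 2!·2!·3!/8! = 24/40320
(j±m)!: 1!·3!·2!·3!·1!·4! = 1728
prefactor² = (2J+1)·Δ·N² = 216/35
  k=1: −1/(1!·1!·2!·1!·0!·2!) = -1/4
  k=2: +1/(2!·0!·1!·0!·1!·3!) = 1/12
Σ = -1/6  ⇒  CG² = 216/35·(-1/6)² = 6/35
CG = −√(6/35) = -0.414039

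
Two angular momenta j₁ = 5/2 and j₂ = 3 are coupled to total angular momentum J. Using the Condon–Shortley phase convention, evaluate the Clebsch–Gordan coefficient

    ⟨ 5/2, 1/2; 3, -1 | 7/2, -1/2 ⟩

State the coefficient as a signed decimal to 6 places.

√[8·2!3!4!/10! · 3!2!2!4!3!4!] = √(9216/175)
  +(−1)^0/∏(0,2,2,2,1,2)! = 1/16  (running 1/16)
  +(−1)^1/∏(1,1,1,1,2,3)! = -1/12  (running -1/48)
  +(−1)^2/∏(2,0,0,0,3,4)! = 1/288  (running -5/288)
⟨..|..⟩ = √(9216/175)·(-5/288) = -0.125988

−√(1/63) ≈ -0.125988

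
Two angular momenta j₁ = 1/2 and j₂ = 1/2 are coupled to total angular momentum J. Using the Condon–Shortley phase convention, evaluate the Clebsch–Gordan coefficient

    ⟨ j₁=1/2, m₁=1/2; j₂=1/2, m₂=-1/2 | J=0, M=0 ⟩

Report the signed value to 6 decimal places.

+√(1/2) ≈ +0.707107

√[1·1!0!0!/2! · 1!0!0!1!0!0!] = √(1/2)
  +(−1)^0/∏(0,1,0,0,0,0)! = 1  (running 1)
⟨..|..⟩ = √(1/2)·(1) = +0.707107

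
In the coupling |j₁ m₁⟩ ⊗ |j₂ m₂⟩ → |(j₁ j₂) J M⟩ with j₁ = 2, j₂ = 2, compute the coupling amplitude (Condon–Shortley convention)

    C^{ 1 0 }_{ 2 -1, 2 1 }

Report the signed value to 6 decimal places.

√[3·3!1!1!/6! · 1!3!3!1!1!1!] = √(9/10)
  +(−1)^2/∏(2,1,1,1,0,0)! = 1/2  (running 1/2)
  +(−1)^3/∏(3,0,0,0,1,1)! = -1/6  (running 1/3)
⟨..|..⟩ = √(9/10)·(1/3) = +0.316228

+0.316228  (= +√(1/10))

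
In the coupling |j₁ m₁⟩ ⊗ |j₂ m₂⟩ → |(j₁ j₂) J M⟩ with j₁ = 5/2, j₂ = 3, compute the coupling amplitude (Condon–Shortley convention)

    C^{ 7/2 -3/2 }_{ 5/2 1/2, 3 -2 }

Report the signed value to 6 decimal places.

√[8·2!3!4!/10! · 3!2!1!5!2!5!] = √(1536/7)
  +(−1)^0/∏(0,2,2,1,1,3)! = 1/24  (running 1/24)
  +(−1)^1/∏(1,1,1,0,2,4)! = -1/48  (running 1/48)
⟨..|..⟩ = √(1536/7)·(1/48) = +0.308607

+√(2/21) ≈ +0.308607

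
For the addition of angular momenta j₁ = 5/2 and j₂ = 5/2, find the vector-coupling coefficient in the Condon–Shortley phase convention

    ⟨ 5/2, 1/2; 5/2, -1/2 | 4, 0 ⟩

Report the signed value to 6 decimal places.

j₁+j₂−J=1  J+j₁−j₂=4  J−j₁+j₂=4  j₁+j₂+J+1=10
(j₁±m₁, j₂±m₂, J±M) = (3,2,2,3,4,4)
P² = 20736/175
sum k=0..1:
  [0] +1/16 = 1/16
  [1] −1/36 = -1/36
S = 5/144
C² = P²·S² = 1/7 ; C = +0.377964

+√(1/7) = +0.377964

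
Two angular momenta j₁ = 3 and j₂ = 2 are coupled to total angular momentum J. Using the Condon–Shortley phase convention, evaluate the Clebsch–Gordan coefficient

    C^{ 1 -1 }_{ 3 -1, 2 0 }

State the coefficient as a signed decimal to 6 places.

+0.414039  (= +√(6/35))

√[3·4!2!0!/7! · 2!4!2!2!0!2!] = √(384/35)
  +(−1)^2/∏(2,2,2,0,0,0)! = 1/8  (running 1/8)
⟨..|..⟩ = √(384/35)·(1/8) = +0.414039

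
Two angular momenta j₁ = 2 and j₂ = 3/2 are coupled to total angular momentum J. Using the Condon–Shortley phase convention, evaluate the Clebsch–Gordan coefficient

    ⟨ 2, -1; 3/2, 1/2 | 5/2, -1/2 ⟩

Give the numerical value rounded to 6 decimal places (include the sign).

-0.597614

√[6·1!3!2!/7! · 1!3!2!1!2!3!] = √(72/35)
  +(−1)^0/∏(0,1,3,2,0,0)! = 1/12  (running 1/12)
  +(−1)^1/∏(1,0,2,1,1,1)! = -1/2  (running -5/12)
⟨..|..⟩ = √(72/35)·(-5/12) = -0.597614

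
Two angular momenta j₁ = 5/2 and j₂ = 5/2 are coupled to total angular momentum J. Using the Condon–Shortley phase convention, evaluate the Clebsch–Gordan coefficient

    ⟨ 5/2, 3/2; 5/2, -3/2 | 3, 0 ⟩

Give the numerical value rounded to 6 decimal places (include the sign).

+0.521749

triangle: 2!*3!*3!/9! = 72/362880
(j±m)!: 4!*1!*1!*4!*3!*3! = 20736
prefactor² = (2J+1)*Δ*N² = 144/5
  k=0: +1/(0!*2!*1!*1!*2!*2!) = 1/8
  k=1: −1/(1!*1!*0!*0!*3!*3!) = -1/36
Σ = 7/72  ⇒  CG² = 144/5*7/72² = 49/180
CG = +√(49/180) = +0.521749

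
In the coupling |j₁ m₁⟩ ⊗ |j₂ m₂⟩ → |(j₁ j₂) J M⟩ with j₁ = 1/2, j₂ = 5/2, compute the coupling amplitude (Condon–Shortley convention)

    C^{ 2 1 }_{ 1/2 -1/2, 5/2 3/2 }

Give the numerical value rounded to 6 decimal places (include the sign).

triangle: 1!·0!·4!/6! = 24/720
(j±m)!: 0!·1!·4!·1!·3!·1! = 144
prefactor² = (2J+1)·Δ·N² = 24
  k=1: −1/(1!·0!·0!·3!·0!·1!) = -1/6
Σ = -1/6  ⇒  CG² = 24·(-1/6)² = 2/3
CG = −√(2/3) = -0.816497

−√(2/3) ≈ -0.816497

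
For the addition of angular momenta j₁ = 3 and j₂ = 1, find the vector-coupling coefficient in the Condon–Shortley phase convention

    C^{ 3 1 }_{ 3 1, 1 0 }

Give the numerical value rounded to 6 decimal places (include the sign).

+√(1/12) = +0.288675

triangle: 1!·5!·1!/8! = 120/40320
(j±m)!: 4!·2!·1!·1!·4!·2! = 2304
prefactor² = (2J+1)·Δ·N² = 48
  k=0: +1/(0!·1!·2!·1!·3!·0!) = 1/12
  k=1: −1/(1!·0!·1!·0!·4!·1!) = -1/24
Σ = 1/24  ⇒  CG² = 48·1/24² = 1/12
CG = +√(1/12) = +0.288675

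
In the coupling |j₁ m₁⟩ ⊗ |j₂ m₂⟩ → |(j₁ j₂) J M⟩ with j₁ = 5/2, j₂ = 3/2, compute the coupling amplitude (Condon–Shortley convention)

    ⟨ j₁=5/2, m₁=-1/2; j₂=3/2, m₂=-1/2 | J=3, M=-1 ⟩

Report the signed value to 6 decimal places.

triangle: 1!·4!·2!/8! = 48/40320
(j±m)!: 2!·3!·1!·2!·2!·4! = 1152
prefactor² = (2J+1)·Δ·N² = 48/5
  k=0: +1/(0!·1!·3!·1!·1!·1!) = 1/6
  k=1: −1/(1!·0!·2!·0!·2!·2!) = -1/8
Σ = 1/24  ⇒  CG² = 48/5·1/24² = 1/60
CG = +√(1/60) = +0.129099

+√(1/60) ≈ +0.129099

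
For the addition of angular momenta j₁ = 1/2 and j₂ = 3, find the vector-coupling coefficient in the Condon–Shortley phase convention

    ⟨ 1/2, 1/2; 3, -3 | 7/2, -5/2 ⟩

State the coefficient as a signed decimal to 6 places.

√[8·0!1!6!/8! · 1!0!0!6!1!6!] = √(518400/7)
  +(−1)^0/∏(0,0,0,0,1,6)! = 1/720  (running 1/720)
⟨..|..⟩ = √(518400/7)·(1/720) = +0.377964

+0.377964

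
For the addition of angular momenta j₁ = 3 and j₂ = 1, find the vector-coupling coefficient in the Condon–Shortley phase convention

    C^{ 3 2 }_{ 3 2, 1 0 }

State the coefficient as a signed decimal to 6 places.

+√(1/3) = +0.577350

triangle: 1!*5!*1!/8! = 120/40320
(j±m)!: 5!*1!*1!*1!*5!*1! = 14400
prefactor² = (2J+1)*Δ*N² = 300
  k=0: +1/(0!*1!*1!*1!*4!*0!) = 1/24
  k=1: −1/(1!*0!*0!*0!*5!*1!) = -1/120
Σ = 1/30  ⇒  CG² = 300*1/30² = 1/3
CG = +√(1/3) = +0.577350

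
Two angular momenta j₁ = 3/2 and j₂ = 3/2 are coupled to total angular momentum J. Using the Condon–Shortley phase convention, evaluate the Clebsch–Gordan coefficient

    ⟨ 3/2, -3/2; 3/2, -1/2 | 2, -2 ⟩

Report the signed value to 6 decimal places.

triangle: 1!×2!×2!/6! = 4/720
(j±m)!: 0!×3!×1!×2!×0!×4! = 288
prefactor² = (2J+1)×Δ×N² = 8
  k=1: −1/(1!×0!×2!×0!×0!×2!) = -1/4
Σ = -1/4  ⇒  CG² = 8×(-1/4)² = 1/2
CG = −√(1/2) = -0.707107

−√(1/2) ≈ -0.707107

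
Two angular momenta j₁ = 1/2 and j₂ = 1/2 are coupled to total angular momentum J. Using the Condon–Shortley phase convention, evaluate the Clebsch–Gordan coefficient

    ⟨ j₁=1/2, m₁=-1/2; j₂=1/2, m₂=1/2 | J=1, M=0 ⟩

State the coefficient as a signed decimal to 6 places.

j₁+j₂−J=0  J+j₁−j₂=1  J−j₁+j₂=1  j₁+j₂+J+1=3
(j₁±m₁, j₂±m₂, J±M) = (0,1,1,0,1,1)
P² = 1/2
sum k=0..0:
  [0] +1/1 = 1
S = 1
C² = P²·S² = 1/2 ; C = +0.707107

+0.707107  (= +√(1/2))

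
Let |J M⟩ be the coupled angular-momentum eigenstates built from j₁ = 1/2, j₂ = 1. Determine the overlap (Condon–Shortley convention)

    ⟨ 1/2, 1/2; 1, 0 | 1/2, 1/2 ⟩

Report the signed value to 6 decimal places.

triangle: 1!·0!·1!/3! = 1/6
(j±m)!: 1!·0!·1!·1!·1!·0! = 1
prefactor² = (2J+1)·Δ·N² = 1/3
  k=0: +1/(0!·1!·0!·1!·0!·0!) = 1
Σ = 1  ⇒  CG² = 1/3·1² = 1/3
CG = +√(1/3) = +0.577350

+√(1/3) = +0.577350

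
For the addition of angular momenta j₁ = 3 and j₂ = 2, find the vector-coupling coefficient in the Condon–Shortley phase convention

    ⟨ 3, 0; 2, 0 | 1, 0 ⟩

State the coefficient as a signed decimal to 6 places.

√[3·4!2!0!/7! · 3!3!2!2!1!1!] = √(144/35)
  +(−1)^2/∏(2,2,1,0,1,0)! = 1/4  (running 1/4)
⟨..|..⟩ = √(144/35)·(1/4) = +0.507093

+√(9/35) = +0.507093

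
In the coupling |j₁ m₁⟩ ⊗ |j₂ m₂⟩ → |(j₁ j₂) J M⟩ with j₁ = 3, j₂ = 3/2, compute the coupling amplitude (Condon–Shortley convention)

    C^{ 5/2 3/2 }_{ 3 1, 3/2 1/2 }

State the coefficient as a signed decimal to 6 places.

−√(7/20) = -0.591608

j₁+j₂−J=2  J+j₁−j₂=4  J−j₁+j₂=1  j₁+j₂+J+1=8
(j₁±m₁, j₂±m₂, J±M) = (4,2,2,1,4,1)
P² = 576/35
sum k=1..2:
  [1] −1/6 = -1/6
  [2] +1/48 = 1/48
S = -7/48
C² = P²·S² = 7/20 ; C = -0.591608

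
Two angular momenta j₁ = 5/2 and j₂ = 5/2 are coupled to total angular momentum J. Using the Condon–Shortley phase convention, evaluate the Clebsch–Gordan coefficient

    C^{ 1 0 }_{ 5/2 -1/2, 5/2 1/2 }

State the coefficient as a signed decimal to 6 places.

j₁+j₂−J=4  J+j₁−j₂=1  J−j₁+j₂=1  j₁+j₂+J+1=7
(j₁±m₁, j₂±m₂, J±M) = (2,3,3,2,1,1)
P² = 72/35
sum k=2..3:
  [2] +1/4 = 1/4
  [3] −1/6 = -1/6
S = 1/12
C² = P²·S² = 1/70 ; C = +0.119523

+√(1/70) ≈ +0.119523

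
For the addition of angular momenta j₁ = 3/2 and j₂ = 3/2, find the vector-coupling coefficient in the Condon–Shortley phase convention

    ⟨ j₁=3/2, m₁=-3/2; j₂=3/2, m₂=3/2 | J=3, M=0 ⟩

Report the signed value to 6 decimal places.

triangle: 0!×3!×3!/7! = 36/5040
(j±m)!: 0!×3!×3!×0!×3!×3! = 1296
prefactor² = (2J+1)×Δ×N² = 324/5
  k=0: +1/(0!×0!×3!×3!×0!×0!) = 1/36
Σ = 1/36  ⇒  CG² = 324/5×1/36² = 1/20
CG = +√(1/20) = +0.223607

+0.223607  (= +√(1/20))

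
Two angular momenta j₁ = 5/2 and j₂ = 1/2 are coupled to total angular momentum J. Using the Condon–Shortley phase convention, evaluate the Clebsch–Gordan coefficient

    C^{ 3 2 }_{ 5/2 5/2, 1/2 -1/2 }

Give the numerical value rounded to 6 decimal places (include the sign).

+0.408248  (= +√(1/6))

triangle: 0!*5!*1!/7! = 120/5040
(j±m)!: 5!*0!*0!*1!*5!*1! = 14400
prefactor² = (2J+1)*Δ*N² = 2400
  k=0: +1/(0!*0!*0!*0!*5!*1!) = 1/120
Σ = 1/120  ⇒  CG² = 2400*1/120² = 1/6
CG = +√(1/6) = +0.408248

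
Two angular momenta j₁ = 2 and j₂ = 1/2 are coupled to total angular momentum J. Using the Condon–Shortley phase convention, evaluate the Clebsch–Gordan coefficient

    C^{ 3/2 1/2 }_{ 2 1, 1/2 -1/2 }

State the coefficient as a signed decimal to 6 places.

√[4·1!3!0!/5! · 3!1!0!1!2!1!] = √(12/5)
  +(−1)^0/∏(0,1,1,0,2,0)! = 1/2  (running 1/2)
⟨..|..⟩ = √(12/5)·(1/2) = +0.774597

+0.774597  (= +√(3/5))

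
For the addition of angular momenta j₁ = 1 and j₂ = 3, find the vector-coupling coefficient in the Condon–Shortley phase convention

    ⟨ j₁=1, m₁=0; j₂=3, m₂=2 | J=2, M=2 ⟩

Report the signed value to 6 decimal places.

−√(5/21) ≈ -0.487950

√[5·2!0!4!/7! · 1!1!5!1!4!0!] = √(960/7)
  +(−1)^1/∏(1,1,0,4,0,0)! = -1/24  (running -1/24)
⟨..|..⟩ = √(960/7)·(-1/24) = -0.487950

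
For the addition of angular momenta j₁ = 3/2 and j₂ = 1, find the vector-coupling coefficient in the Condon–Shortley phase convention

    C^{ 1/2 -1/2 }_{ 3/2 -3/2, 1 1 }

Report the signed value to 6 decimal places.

√[2·2!1!0!/4! · 0!3!2!0!0!1!] = √(2)
  +(−1)^2/∏(2,0,1,0,0,0)! = 1/2  (running 1/2)
⟨..|..⟩ = √(2)·(1/2) = +0.707107

+0.707107  (= +√(1/2))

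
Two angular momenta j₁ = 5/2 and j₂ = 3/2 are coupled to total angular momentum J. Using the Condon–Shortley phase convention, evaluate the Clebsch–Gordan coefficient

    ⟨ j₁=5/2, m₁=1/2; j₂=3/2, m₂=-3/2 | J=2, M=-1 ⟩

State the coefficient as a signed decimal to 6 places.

j₁+j₂−J=2  J+j₁−j₂=3  J−j₁+j₂=1  j₁+j₂+J+1=7
(j₁±m₁, j₂±m₂, J±M) = (3,2,0,3,1,3)
P² = 36/7
sum k=0..0:
  [0] +1/4 = 1/4
S = 1/4
C² = P²·S² = 9/28 ; C = +0.566947

+√(9/28) ≈ +0.566947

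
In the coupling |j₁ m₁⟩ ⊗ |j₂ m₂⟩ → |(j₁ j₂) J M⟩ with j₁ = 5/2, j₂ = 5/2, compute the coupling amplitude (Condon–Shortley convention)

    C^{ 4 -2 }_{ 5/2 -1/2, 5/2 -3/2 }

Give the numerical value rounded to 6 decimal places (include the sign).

+0.422577  (= +√(5/28))

√[9·1!4!4!/10! · 2!3!1!4!2!6!] = √(20736/35)
  +(−1)^0/∏(0,1,3,1,1,3)! = 1/36  (running 1/36)
  +(−1)^1/∏(1,0,2,0,2,4)! = -1/96  (running 5/288)
⟨..|..⟩ = √(20736/35)·(5/288) = +0.422577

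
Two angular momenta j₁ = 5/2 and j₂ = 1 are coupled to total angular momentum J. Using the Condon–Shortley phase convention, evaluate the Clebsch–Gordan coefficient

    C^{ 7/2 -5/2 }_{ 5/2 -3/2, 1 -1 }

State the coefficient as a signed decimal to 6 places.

√[8·0!5!2!/8! · 1!4!0!2!1!6!] = √(11520/7)
  +(−1)^0/∏(0,0,4,0,1,2)! = 1/48  (running 1/48)
⟨..|..⟩ = √(11520/7)·(1/48) = +0.845154

+√(5/7) = +0.845154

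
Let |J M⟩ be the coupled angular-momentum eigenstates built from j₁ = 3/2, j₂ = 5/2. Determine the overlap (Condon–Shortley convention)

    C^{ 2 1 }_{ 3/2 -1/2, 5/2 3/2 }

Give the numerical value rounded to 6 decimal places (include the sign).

+0.154303

√[5·2!1!3!/7! · 1!2!4!1!3!1!] = √(24/7)
  +(−1)^1/∏(1,1,1,3,0,0)! = -1/6  (running -1/6)
  +(−1)^2/∏(2,0,0,2,1,1)! = 1/4  (running 1/12)
⟨..|..⟩ = √(24/7)·(1/12) = +0.154303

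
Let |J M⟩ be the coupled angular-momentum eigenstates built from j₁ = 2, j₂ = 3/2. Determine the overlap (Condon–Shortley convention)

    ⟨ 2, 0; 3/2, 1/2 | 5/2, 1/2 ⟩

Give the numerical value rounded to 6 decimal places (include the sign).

−√(3/35) = -0.292770

j₁+j₂−J=1  J+j₁−j₂=3  J−j₁+j₂=2  j₁+j₂+J+1=7
(j₁±m₁, j₂±m₂, J±M) = (2,2,2,1,3,2)
P² = 48/35
sum k=0..1:
  [0] +1/4 = 1/4
  [1] −1/2 = -1/2
S = -1/4
C² = P²·S² = 3/35 ; C = -0.292770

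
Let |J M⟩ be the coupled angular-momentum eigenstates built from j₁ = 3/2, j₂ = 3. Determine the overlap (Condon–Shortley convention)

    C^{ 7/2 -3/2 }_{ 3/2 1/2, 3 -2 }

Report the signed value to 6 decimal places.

+0.654654

√[8·1!2!5!/9! · 2!1!1!5!2!5!] = √(6400/21)
  +(−1)^0/∏(0,1,1,1,1,4)! = 1/24  (running 1/24)
  +(−1)^1/∏(1,0,0,0,2,5)! = -1/240  (running 3/80)
⟨..|..⟩ = √(6400/21)·(3/80) = +0.654654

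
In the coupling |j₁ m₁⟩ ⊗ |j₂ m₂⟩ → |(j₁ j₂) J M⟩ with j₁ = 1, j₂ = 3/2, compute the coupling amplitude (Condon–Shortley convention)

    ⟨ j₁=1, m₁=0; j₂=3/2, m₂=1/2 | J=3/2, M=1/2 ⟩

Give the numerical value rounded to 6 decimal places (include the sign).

-0.258199  (= −√(1/15))

triangle: 1!·1!·2!/5! = 2/120
(j±m)!: 1!·1!·2!·1!·2!·1! = 4
prefactor² = (2J+1)·Δ·N² = 4/15
  k=0: +1/(0!·1!·1!·2!·0!·0!) = 1/2
  k=1: −1/(1!·0!·0!·1!·1!·1!) = -1
Σ = -1/2  ⇒  CG² = 4/15·(-1/2)² = 1/15
CG = −√(1/15) = -0.258199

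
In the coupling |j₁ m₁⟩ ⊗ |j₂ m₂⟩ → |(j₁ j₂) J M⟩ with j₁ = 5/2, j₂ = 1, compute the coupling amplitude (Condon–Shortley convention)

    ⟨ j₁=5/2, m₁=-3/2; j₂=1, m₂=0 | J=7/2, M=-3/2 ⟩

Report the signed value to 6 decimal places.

triangle: 0!*5!*2!/8! = 240/40320
(j±m)!: 1!*4!*1!*1!*2!*5! = 5760
prefactor² = (2J+1)*Δ*N² = 1920/7
  k=0: +1/(0!*0!*4!*1!*1!*1!) = 1/24
Σ = 1/24  ⇒  CG² = 1920/7*1/24² = 10/21
CG = +√(10/21) = +0.690066

+0.690066  (= +√(10/21))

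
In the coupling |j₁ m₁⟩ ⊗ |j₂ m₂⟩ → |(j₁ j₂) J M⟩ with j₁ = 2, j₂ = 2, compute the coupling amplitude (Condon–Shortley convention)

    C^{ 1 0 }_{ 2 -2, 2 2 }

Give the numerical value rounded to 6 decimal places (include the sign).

−√(2/5) ≈ -0.632456

j₁+j₂−J=3  J+j₁−j₂=1  J−j₁+j₂=1  j₁+j₂+J+1=6
(j₁±m₁, j₂±m₂, J±M) = (0,4,4,0,1,1)
P² = 72/5
sum k=3..3:
  [3] −1/6 = -1/6
S = -1/6
C² = P²·S² = 2/5 ; C = -0.632456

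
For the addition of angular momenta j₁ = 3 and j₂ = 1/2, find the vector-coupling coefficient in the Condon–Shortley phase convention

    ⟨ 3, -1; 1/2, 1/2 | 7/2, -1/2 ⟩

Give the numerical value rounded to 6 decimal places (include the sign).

j₁+j₂−J=0  J+j₁−j₂=6  J−j₁+j₂=1  j₁+j₂+J+1=8
(j₁±m₁, j₂±m₂, J±M) = (2,4,1,0,3,4)
P² = 6912/7
sum k=0..0:
  [0] +1/48 = 1/48
S = 1/48
C² = P²·S² = 3/7 ; C = +0.654654

+√(3/7) = +0.654654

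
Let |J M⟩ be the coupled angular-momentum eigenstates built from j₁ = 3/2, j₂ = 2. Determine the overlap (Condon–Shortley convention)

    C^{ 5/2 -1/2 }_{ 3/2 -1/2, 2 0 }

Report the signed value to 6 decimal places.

j₁+j₂−J=1  J+j₁−j₂=2  J−j₁+j₂=3  j₁+j₂+J+1=7
(j₁±m₁, j₂±m₂, J±M) = (1,2,2,2,2,3)
P² = 48/35
sum k=0..1:
  [0] +1/4 = 1/4
  [1] −1/2 = -1/2
S = -1/4
C² = P²·S² = 3/35 ; C = -0.292770

−√(3/35) = -0.292770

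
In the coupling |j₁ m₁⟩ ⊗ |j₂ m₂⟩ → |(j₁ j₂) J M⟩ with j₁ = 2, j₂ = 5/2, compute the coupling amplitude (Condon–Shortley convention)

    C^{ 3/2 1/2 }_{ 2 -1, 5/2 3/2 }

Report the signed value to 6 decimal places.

j₁+j₂−J=3  J+j₁−j₂=1  J−j₁+j₂=2  j₁+j₂+J+1=7
(j₁±m₁, j₂±m₂, J±M) = (1,3,4,1,2,1)
P² = 96/35
sum k=2..3:
  [2] +1/4 = 1/4
  [3] −1/6 = -1/6
S = 1/12
C² = P²·S² = 2/105 ; C = +0.138013

+0.138013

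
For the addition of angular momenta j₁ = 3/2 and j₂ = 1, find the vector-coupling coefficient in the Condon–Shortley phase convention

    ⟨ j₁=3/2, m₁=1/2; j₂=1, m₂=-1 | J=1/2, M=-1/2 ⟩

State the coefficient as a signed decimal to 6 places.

√[2·2!1!0!/4! · 2!1!0!2!0!1!] = √(2/3)
  +(−1)^0/∏(0,2,1,0,0,0)! = 1/2  (running 1/2)
⟨..|..⟩ = √(2/3)·(1/2) = +0.408248

+√(1/6) ≈ +0.408248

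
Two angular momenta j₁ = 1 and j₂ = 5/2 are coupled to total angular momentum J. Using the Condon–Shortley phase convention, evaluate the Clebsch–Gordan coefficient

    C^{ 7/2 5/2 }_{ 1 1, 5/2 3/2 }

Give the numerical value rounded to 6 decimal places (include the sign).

+0.845154  (= +√(5/7))

j₁+j₂−J=0  J+j₁−j₂=2  J−j₁+j₂=5  j₁+j₂+J+1=8
(j₁±m₁, j₂±m₂, J±M) = (2,0,4,1,6,1)
P² = 11520/7
sum k=0..0:
  [0] +1/48 = 1/48
S = 1/48
C² = P²·S² = 5/7 ; C = +0.845154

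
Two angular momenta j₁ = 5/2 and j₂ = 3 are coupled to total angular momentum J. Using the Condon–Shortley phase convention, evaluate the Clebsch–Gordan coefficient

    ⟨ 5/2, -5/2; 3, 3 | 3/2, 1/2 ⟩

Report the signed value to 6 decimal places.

triangle: 4!×1!×2!/8! = 48/40320
(j±m)!: 0!×5!×6!×0!×2!×1! = 172800
prefactor² = (2J+1)×Δ×N² = 5760/7
  k=4: +1/(4!×0!×1!×2!×0!×0!) = 1/48
Σ = 1/48  ⇒  CG² = 5760/7×1/48² = 5/14
CG = +√(5/14) = +0.597614

+0.597614  (= +√(5/14))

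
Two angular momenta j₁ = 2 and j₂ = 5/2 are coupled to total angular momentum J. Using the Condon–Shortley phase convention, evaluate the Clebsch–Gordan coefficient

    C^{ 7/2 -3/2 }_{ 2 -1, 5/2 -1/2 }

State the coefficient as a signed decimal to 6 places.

−√(2/21) = -0.308607

√[8·1!3!4!/9! · 1!3!2!3!2!5!] = √(384/7)
  +(−1)^0/∏(0,1,3,2,0,2)! = 1/24  (running 1/24)
  +(−1)^1/∏(1,0,2,1,1,3)! = -1/12  (running -1/24)
⟨..|..⟩ = √(384/7)·(-1/24) = -0.308607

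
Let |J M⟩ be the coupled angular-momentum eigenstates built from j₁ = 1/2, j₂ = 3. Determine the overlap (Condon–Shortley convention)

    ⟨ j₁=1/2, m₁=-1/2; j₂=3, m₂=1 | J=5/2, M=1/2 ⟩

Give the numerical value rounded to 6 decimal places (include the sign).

−√(4/7) = -0.755929

√[6·1!0!5!/7! · 0!1!4!2!3!2!] = √(576/7)
  +(−1)^1/∏(1,0,0,3,0,2)! = -1/12  (running -1/12)
⟨..|..⟩ = √(576/7)·(-1/12) = -0.755929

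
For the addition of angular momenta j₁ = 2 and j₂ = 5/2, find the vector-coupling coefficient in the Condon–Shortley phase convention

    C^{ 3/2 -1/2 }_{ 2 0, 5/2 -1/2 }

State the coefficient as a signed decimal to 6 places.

triangle: 3!×1!×2!/7! = 12/5040
(j±m)!: 2!×2!×2!×3!×1!×2! = 96
prefactor² = (2J+1)×Δ×N² = 32/35
  k=1: −1/(1!×2!×1!×1!×0!×1!) = -1/2
  k=2: +1/(2!×1!×0!×0!×1!×2!) = 1/4
Σ = -1/4  ⇒  CG² = 32/35×(-1/4)² = 2/35
CG = −√(2/35) = -0.239046

-0.239046  (= −√(2/35))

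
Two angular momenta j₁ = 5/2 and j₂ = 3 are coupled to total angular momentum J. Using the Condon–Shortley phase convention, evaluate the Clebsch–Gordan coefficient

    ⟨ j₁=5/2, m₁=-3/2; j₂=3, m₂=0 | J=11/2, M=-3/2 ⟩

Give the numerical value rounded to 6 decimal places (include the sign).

+0.550482

triangle: 0!×5!×6!/12! = 86400/479001600
(j±m)!: 1!×4!×3!×3!×4!×7! = 104509440
prefactor² = (2J+1)×Δ×N² = 2488320/11
  k=0: +1/(0!×0!×4!×3!×1!×3!) = 1/864
Σ = 1/864  ⇒  CG² = 2488320/11×1/864² = 10/33
CG = +√(10/33) = +0.550482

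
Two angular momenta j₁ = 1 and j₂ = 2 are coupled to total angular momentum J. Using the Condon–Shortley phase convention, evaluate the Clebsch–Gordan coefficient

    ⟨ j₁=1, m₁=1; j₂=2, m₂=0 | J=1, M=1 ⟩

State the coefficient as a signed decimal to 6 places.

j₁+j₂−J=2  J+j₁−j₂=0  J−j₁+j₂=2  j₁+j₂+J+1=5
(j₁±m₁, j₂±m₂, J±M) = (2,0,2,2,2,0)
P² = 8/5
sum k=0..0:
  [0] +1/4 = 1/4
S = 1/4
C² = P²·S² = 1/10 ; C = +0.316228

+0.316228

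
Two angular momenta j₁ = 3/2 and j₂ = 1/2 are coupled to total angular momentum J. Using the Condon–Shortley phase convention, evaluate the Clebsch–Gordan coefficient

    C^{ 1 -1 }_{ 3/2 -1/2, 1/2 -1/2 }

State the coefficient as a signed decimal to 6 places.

+0.500000  (= +√(1/4))

triangle: 1!·2!·0!/4! = 2/24
(j±m)!: 1!·2!·0!·1!·0!·2! = 4
prefactor² = (2J+1)·Δ·N² = 1
  k=0: +1/(0!·1!·2!·0!·0!·0!) = 1/2
Σ = 1/2  ⇒  CG² = 1·1/2² = 1/4
CG = +√(1/4) = +0.500000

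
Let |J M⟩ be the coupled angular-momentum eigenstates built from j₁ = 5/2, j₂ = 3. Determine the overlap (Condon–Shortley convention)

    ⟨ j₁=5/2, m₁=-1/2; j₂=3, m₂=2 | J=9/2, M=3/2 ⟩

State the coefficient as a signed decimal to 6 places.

√[10·1!4!5!/11! · 2!3!5!1!6!3!] = √(345600/77)
  +(−1)^0/∏(0,1,3,5,1,0)! = 1/720  (running 1/720)
  +(−1)^1/∏(1,0,2,4,2,1)! = -1/96  (running -13/1440)
⟨..|..⟩ = √(345600/77)·(-13/1440) = -0.604815

-0.604815  (= −√(169/462))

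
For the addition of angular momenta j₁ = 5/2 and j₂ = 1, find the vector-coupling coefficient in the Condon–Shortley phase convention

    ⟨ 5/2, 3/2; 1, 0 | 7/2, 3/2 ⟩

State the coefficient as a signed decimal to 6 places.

+0.690066  (= +√(10/21))

j₁+j₂−J=0  J+j₁−j₂=5  J−j₁+j₂=2  j₁+j₂+J+1=8
(j₁±m₁, j₂±m₂, J±M) = (4,1,1,1,5,2)
P² = 1920/7
sum k=0..0:
  [0] +1/24 = 1/24
S = 1/24
C² = P²·S² = 10/21 ; C = +0.690066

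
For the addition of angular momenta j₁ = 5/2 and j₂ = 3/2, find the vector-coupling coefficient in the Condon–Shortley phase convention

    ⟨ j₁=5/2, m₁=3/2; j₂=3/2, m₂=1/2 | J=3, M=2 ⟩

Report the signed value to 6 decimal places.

+0.288675

j₁+j₂−J=1  J+j₁−j₂=4  J−j₁+j₂=2  j₁+j₂+J+1=8
(j₁±m₁, j₂±m₂, J±M) = (4,1,2,1,5,1)
P² = 48
sum k=0..1:
  [0] +1/12 = 1/12
  [1] −1/24 = -1/24
S = 1/24
C² = P²·S² = 1/12 ; C = +0.288675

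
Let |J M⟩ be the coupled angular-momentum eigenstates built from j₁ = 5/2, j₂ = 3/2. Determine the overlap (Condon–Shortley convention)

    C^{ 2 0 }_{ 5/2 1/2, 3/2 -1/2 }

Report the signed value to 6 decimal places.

−√(1/14) ≈ -0.267261

j₁+j₂−J=2  J+j₁−j₂=3  J−j₁+j₂=1  j₁+j₂+J+1=7
(j₁±m₁, j₂±m₂, J±M) = (3,2,1,2,2,2)
P² = 8/7
sum k=0..1:
  [0] +1/4 = 1/4
  [1] −1/2 = -1/2
S = -1/4
C² = P²·S² = 1/14 ; C = -0.267261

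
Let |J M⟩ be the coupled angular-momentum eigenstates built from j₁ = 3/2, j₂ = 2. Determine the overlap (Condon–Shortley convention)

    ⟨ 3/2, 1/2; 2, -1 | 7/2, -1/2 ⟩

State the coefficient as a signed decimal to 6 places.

triangle: 0!×3!×4!/8! = 144/40320
(j±m)!: 2!×1!×1!×3!×3!×4! = 1728
prefactor² = (2J+1)×Δ×N² = 1728/35
  k=0: +1/(0!×0!×1!×1!×2!×3!) = 1/12
Σ = 1/12  ⇒  CG² = 1728/35×1/12² = 12/35
CG = +√(12/35) = +0.585540

+0.585540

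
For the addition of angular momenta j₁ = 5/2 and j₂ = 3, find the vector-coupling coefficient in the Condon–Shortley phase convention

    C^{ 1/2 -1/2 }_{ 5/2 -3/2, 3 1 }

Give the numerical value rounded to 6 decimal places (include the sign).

+0.308607

j₁+j₂−J=5  J+j₁−j₂=0  J−j₁+j₂=1  j₁+j₂+J+1=7
(j₁±m₁, j₂±m₂, J±M) = (1,4,4,2,0,1)
P² = 384/7
sum k=4..4:
  [4] +1/24 = 1/24
S = 1/24
C² = P²·S² = 2/21 ; C = +0.308607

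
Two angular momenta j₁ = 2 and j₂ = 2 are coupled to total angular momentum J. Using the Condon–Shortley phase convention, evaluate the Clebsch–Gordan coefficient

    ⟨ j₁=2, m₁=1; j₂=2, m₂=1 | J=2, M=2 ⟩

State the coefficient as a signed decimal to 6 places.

j₁+j₂−J=2  J+j₁−j₂=2  J−j₁+j₂=2  j₁+j₂+J+1=7
(j₁±m₁, j₂±m₂, J±M) = (3,1,3,1,4,0)
P² = 48/7
sum k=1..1:
  [1] −1/4 = -1/4
S = -1/4
C² = P²·S² = 3/7 ; C = -0.654654

−√(3/7) = -0.654654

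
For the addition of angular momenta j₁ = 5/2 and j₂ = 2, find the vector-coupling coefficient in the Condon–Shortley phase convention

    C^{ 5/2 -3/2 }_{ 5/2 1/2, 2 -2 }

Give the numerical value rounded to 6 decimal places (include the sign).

j₁+j₂−J=2  J+j₁−j₂=3  J−j₁+j₂=2  j₁+j₂+J+1=8
(j₁±m₁, j₂±m₂, J±M) = (3,2,0,4,1,4)
P² = 864/35
sum k=0..0:
  [0] +1/8 = 1/8
S = 1/8
C² = P²·S² = 27/70 ; C = +0.621059

+0.621059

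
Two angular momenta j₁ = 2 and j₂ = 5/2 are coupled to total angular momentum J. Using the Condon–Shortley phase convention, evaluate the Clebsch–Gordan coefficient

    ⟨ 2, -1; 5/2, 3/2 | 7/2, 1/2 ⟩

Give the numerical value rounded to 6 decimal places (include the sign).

−√(121/315) = -0.619780

j₁+j₂−J=1  J+j₁−j₂=3  J−j₁+j₂=4  j₁+j₂+J+1=9
(j₁±m₁, j₂±m₂, J±M) = (1,3,4,1,4,3)
P² = 2304/35
sum k=0..1:
  [0] +1/144 = 1/144
  [1] −1/12 = -1/12
S = -11/144
C² = P²·S² = 121/315 ; C = -0.619780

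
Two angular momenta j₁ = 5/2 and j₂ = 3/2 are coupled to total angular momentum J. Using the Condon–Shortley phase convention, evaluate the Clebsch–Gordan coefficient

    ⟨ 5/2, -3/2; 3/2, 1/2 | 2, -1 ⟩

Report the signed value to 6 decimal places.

+0.154303

triangle: 2!×3!×1!/7! = 12/5040
(j±m)!: 1!×4!×2!×1!×1!×3! = 288
prefactor² = (2J+1)×Δ×N² = 24/7
  k=1: −1/(1!×1!×3!×1!×0!×0!) = -1/6
  k=2: +1/(2!×0!×2!×0!×1!×1!) = 1/4
Σ = 1/12  ⇒  CG² = 24/7×1/12² = 1/42
CG = +√(1/42) = +0.154303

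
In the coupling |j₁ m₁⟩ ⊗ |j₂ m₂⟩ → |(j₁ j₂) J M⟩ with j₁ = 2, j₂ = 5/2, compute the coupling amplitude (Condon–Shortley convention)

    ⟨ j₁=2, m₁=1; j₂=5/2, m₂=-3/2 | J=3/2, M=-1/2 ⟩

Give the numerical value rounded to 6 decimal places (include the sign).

-0.138013  (= −√(2/105))

triangle: 3!·1!·2!/7! = 12/5040
(j±m)!: 3!·1!·1!·4!·1!·2! = 288
prefactor² = (2J+1)·Δ·N² = 96/35
  k=0: +1/(0!·3!·1!·1!·0!·1!) = 1/6
  k=1: −1/(1!·2!·0!·0!·1!·2!) = -1/4
Σ = -1/12  ⇒  CG² = 96/35·(-1/12)² = 2/105
CG = −√(2/105) = -0.138013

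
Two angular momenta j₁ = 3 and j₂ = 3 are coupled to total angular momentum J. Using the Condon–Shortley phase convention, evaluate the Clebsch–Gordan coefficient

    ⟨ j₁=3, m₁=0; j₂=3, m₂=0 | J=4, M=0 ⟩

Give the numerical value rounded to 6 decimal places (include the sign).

−√(18/77) ≈ -0.483494

j₁+j₂−J=2  J+j₁−j₂=4  J−j₁+j₂=4  j₁+j₂+J+1=11
(j₁±m₁, j₂±m₂, J±M) = (3,3,3,3,4,4)
P² = 373248/1925
sum k=0..2:
  [0] +1/72 = 1/72
  [1] −1/16 = -1/16
  [2] +1/72 = 1/72
S = -5/144
C² = P²·S² = 18/77 ; C = -0.483494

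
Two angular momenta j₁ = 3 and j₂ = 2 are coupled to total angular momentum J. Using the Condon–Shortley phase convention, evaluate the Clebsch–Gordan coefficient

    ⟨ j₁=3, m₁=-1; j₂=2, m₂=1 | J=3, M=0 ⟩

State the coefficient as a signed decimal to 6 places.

+√(1/30) = +0.182574

√[7·2!4!2!/9! · 2!4!3!1!3!3!] = √(96/5)
  +(−1)^1/∏(1,1,3,2,1,0)! = -1/12  (running -1/12)
  +(−1)^2/∏(2,0,2,1,2,1)! = 1/8  (running 1/24)
⟨..|..⟩ = √(96/5)·(1/24) = +0.182574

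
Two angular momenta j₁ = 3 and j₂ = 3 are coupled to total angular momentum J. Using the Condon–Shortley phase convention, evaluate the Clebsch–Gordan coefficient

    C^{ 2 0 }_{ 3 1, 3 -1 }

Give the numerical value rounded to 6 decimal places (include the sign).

−√(3/28) ≈ -0.327327

j₁+j₂−J=4  J+j₁−j₂=2  J−j₁+j₂=2  j₁+j₂+J+1=9
(j₁±m₁, j₂±m₂, J±M) = (4,2,2,4,2,2)
P² = 256/21
sum k=0..2:
  [0] +1/96 = 1/96
  [1] −1/6 = -1/6
  [2] +1/16 = 1/16
S = -3/32
C² = P²·S² = 3/28 ; C = -0.327327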